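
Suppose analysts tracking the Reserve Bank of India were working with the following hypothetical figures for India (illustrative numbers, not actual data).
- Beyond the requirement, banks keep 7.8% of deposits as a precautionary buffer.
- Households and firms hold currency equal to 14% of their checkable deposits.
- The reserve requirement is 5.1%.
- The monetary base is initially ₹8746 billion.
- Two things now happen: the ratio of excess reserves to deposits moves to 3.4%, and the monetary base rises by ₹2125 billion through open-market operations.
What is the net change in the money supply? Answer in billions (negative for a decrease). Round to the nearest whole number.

₹18015 billion

Before: m₁ = (1 + 0.14) / (0.051 + 0.078 + 0.14) ≈ 4.237918, MB₁ = 8746, so M₁ = 4.237918 × 8746 ≈ 37064.8308 billion.
After: m₂ = (1 + 0.14) / (0.051 + 0.034 + 0.14) ≈ 5.066667, MB₂ = 8746 + 2125 = 10871, so M₂ = 5.066667 × 10871 ≈ 55079.737 billion.
ΔM = M₂ − M₁ = 55079.737 − 37064.8308 = 18014.9062 billion.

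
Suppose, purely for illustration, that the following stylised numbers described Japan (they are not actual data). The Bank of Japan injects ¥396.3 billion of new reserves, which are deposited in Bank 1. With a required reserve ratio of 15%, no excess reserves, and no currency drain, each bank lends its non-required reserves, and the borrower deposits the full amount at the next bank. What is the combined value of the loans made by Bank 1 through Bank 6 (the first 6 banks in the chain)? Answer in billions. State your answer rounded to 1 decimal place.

¥1398.7 billion

Bank i lends (1 − rr)^i of the original deposit: Bank 1 lends 396.3·0.8500 = 336.8550, Bank 2 lends 396.3·0.8500² ≈ 286.3268, and so on.
Summing a geometric series: total = 396.3·[0.8500·(1 − 0.8500^6) / (1 − 0.8500)] ≈ 1398.7353 billion.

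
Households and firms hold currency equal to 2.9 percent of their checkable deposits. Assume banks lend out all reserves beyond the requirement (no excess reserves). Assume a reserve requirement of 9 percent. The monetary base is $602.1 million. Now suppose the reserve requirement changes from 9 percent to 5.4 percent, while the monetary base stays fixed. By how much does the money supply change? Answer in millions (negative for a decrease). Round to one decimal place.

$2258.2 million

Initially m₁ = (1 + 0.029) / (0.09 + 0.029) ≈ 8.64706, so M₁ = 8.64706 × 602.1 ≈ 5206.3948 million.
After the change m₂ = (1 + 0.029) / (0.054 + 0.029) ≈ 12.39759, so M₂ = 12.39759 × 602.1 ≈ 7464.5889 million.
ΔM = M₂ − M₁ = 7464.5889 − 5206.3948 = 2258.1941 million.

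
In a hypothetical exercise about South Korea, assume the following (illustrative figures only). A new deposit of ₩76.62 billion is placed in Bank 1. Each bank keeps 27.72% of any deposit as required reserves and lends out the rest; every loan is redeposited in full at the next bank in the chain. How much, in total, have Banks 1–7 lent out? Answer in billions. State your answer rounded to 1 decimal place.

Bank i lends (1 − rr)^i of the original deposit: Bank 1 lends 76.62·0.7228 ≈ 55.3809, Bank 2 lends 76.62·0.7228² ≈ 40.0293, and so on.
Summing a geometric series: total = 76.62·[0.7228·(1 − 0.7228^7) / (1 − 0.7228)] ≈ 179.1951 billion.

₩179.2 billion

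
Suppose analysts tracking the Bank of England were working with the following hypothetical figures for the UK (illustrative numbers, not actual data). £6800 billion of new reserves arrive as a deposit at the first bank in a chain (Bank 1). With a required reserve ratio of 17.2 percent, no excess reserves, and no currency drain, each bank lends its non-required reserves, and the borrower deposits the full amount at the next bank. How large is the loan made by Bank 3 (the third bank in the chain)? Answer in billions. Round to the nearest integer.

Each bank lends a fraction (1 − rr) = 0.8280 of the deposit it receives, so Bank 3 receives 6800·0.8280^2 and lends 6800·0.8280^3 ≈ 3860.1122 billion.

£3860 billion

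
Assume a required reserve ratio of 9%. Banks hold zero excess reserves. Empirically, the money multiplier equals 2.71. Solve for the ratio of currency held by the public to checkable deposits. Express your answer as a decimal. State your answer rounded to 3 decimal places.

Using m = 2.71. From m = (1 + c)/(c + rr + e), rearranging gives 1 + c = m·(c + rr + e), so c·(1 − m) = m·(rr + e) − 1.
Hence c = [m·(rr + e) − 1]/(1 − m) = [2.71 × (0.09 + 0) − 1] / (1 − 2.71) ≈ 0.442164.

0.442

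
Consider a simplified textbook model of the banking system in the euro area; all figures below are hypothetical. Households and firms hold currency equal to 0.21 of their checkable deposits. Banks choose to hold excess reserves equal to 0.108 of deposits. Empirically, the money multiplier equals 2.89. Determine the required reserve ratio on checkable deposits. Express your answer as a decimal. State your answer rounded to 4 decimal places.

0.1007

Using m = 2.89. Since m = (1 + c)/(c + rr + e), the denominator satisfies c + rr + e = (1 + c)/m = (1 + 0.21) / 2.89 ≈ 0.418685.
With c = 0.21 and e = 0.108, the required reserve ratio on checkable deposits is 0.418685 − 0.21 − 0.108 = 0.100685.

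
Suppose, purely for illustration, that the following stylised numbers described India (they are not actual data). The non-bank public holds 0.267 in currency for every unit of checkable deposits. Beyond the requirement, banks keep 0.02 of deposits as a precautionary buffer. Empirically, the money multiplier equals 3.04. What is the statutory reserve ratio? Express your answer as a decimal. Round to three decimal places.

Using m = 3.04. Since m = (1 + c)/(c + rr + e), the denominator satisfies c + rr + e = (1 + c)/m = (1 + 0.267) / 3.04 ≈ 0.416776.
With c = 0.267 and e = 0.02, the statutory reserve ratio is 0.416776 − 0.267 − 0.02 = 0.129776.

0.130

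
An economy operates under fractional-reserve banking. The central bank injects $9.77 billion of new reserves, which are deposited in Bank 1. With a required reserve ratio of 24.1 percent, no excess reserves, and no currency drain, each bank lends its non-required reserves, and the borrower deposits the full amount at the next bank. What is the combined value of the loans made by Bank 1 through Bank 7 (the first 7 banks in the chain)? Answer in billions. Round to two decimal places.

Bank i lends (1 − rr)^i of the original deposit: Bank 1 lends 9.77·0.7590 ≈ 7.4154, Bank 2 lends 9.77·0.7590² ≈ 5.6283, and so on.
Summing a geometric series: total = 9.77·[0.7590·(1 − 0.7590^7) / (1 − 0.7590)] ≈ 26.3045 billion.

$26.30 billion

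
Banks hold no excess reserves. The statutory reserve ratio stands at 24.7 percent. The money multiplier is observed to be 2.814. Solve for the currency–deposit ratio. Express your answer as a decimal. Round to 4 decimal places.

Using m = 2.814. From m = (1 + c)/(c + rr + e), rearranging gives 1 + c = m·(c + rr + e), so c·(1 − m) = m·(rr + e) − 1.
Hence c = [m·(rr + e) − 1]/(1 − m) = [2.814 × (0.247 + 0) − 1] / (1 − 2.814) ≈ 0.168105.

0.1681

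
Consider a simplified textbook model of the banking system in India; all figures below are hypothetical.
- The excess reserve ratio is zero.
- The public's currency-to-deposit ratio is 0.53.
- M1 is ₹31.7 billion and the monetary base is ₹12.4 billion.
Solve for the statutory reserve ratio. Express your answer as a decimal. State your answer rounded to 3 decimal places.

0.068

Using m = M/MB = 31.7/12.4 ≈ 2.556452. Since m = (1 + c)/(c + rr + e), the denominator satisfies c + rr + e = (1 + c)/m = (1 + 0.53) / 2.556452 ≈ 0.598486.
With c = 0.53 and e = 0, the statutory reserve ratio is 0.598486 − 0.53 − 0 = 0.068486.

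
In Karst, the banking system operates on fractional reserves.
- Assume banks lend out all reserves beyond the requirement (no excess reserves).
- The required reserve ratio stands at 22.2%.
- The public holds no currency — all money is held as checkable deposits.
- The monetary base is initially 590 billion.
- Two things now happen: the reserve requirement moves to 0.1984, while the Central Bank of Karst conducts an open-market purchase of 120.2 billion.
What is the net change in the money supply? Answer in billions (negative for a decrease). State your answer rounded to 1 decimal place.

Before: m₁ = 1 / (0.222) ≈ 4.50450, MB₁ = 590, so M₁ = 4.50450 × 590 = 2657.655 billion.
After: m₂ = 1 / (0.1984) ≈ 5.04032, MB₂ = 590 + 120.2 = 710.2, so M₂ = 5.04032 × 710.2 ≈ 3579.6353 billion.
ΔM = M₂ − M₁ = 3579.6353 − 2657.655 = 921.9803 billion.

922.0 billion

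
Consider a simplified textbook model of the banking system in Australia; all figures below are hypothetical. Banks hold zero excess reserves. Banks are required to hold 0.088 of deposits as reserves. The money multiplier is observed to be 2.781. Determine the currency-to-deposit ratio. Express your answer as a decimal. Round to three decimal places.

0.424

Using m = 2.781. From m = (1 + c)/(c + rr + e), rearranging gives 1 + c = m·(c + rr + e), so c·(1 − m) = m·(rr + e) − 1.
Hence c = [m·(rr + e) − 1]/(1 − m) = [2.781 × (0.088 + 0) − 1] / (1 − 2.781) ≈ 0.424072.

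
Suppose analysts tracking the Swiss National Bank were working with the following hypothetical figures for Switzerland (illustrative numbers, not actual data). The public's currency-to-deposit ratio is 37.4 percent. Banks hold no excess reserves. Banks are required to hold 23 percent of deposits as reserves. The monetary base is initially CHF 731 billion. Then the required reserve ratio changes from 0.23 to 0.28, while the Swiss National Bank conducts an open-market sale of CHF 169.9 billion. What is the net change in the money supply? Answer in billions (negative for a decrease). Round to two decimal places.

Before: m₁ = (1 + 0.374) / (0.23 + 0.374) ≈ 2.274834, MB₁ = 731, so M₁ = 2.274834 × 731 ≈ 1662.9037 billion.
After: m₂ = (1 + 0.374) / (0.28 + 0.374) ≈ 2.100917, MB₂ = 731 − 169.9 = 561.1, so M₂ = 2.100917 × 561.1 ≈ 1178.8245 billion.
ΔM = M₂ − M₁ = 1178.8245 − 1662.9037 = -484.0792 billion.

-484.08 billion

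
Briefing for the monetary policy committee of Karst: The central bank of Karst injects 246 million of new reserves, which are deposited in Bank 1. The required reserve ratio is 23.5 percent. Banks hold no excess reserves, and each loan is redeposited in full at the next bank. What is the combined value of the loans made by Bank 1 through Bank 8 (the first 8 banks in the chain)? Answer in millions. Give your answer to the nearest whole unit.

707 million

Bank i lends (1 − rr)^i of the original deposit: Bank 1 lends 246·0.7650 = 188.1900, Bank 2 lends 246·0.7650² ≈ 143.9654, and so on.
Summing a geometric series: total = 246·[0.7650·(1 − 0.7650^8) / (1 − 0.7650)] ≈ 706.8751 million.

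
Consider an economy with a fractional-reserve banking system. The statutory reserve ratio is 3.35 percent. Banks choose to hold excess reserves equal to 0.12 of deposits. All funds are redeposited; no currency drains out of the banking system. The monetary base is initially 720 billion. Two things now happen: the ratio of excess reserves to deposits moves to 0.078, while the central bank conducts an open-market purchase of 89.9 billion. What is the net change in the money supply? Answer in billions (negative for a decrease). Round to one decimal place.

2573.1 billion

Before: m₁ = 1 / (0.0335 + 0.12) ≈ 6.51466, MB₁ = 720, so M₁ = 6.51466 × 720 = 4690.5552 billion.
After: m₂ = 1 / (0.0335 + 0.078) ≈ 8.96861, MB₂ = 720 + 89.9 = 809.9, so M₂ = 8.96861 × 809.9 ≈ 7263.6772 billion.
ΔM = M₂ − M₁ = 7263.6772 − 4690.5552 = 2573.122 billion.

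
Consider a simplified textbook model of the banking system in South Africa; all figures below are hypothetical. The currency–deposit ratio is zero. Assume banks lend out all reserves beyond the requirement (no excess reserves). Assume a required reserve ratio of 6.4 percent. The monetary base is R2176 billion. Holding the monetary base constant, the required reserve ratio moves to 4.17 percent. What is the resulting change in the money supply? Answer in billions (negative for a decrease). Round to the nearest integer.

Initially m₁ = 1 / (0.064) = 15.62500, so M₁ = 15.62500 × 2176 = 34000 billion.
After the change m₂ = 1 / (0.0417) ≈ 23.98082, so M₂ = 23.98082 × 2176 ≈ 52182.2643 billion.
ΔM = M₂ − M₁ = 52182.2643 − 34000 = 18182.2643 billion.

R18182 billion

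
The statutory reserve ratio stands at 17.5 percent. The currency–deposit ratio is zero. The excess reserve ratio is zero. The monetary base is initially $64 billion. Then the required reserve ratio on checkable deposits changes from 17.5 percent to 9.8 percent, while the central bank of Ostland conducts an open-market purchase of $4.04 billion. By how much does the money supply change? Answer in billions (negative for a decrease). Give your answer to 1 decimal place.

Before: m₁ = 1 / (0.175) ≈ 5.7143, MB₁ = 64, so M₁ = 5.7143 × 64 = 365.7152 billion.
After: m₂ = 1 / (0.098) ≈ 10.2041, MB₂ = 64 + 4.04 = 68.04, so M₂ = 10.2041 × 68.04 ≈ 694.287 billion.
ΔM = M₂ − M₁ = 694.287 − 365.7152 = 328.5718 billion.

$328.6 billion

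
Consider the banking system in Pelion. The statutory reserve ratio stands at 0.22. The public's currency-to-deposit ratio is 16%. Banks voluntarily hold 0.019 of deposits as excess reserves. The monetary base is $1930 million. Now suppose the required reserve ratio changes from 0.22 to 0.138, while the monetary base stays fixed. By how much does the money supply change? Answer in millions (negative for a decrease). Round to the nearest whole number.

$1451 million

Initially m₁ = (1 + 0.16) / (0.22 + 0.019 + 0.16) ≈ 2.90727, so M₁ = 2.90727 × 1930 = 5611.0311 million.
After the change m₂ = (1 + 0.16) / (0.138 + 0.019 + 0.16) ≈ 3.65931, so M₂ = 3.65931 × 1930 = 7062.4683 million.
ΔM = M₂ − M₁ = 7062.4683 − 5611.0311 = 1451.4372 million.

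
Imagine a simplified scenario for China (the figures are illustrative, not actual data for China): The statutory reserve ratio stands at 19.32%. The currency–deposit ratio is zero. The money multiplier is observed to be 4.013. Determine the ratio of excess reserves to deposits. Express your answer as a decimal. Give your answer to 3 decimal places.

Using m = 4.013. Since m = (1 + c)/(c + rr + e), the denominator satisfies c + rr + e = (1 + c)/m = (1 + 0) / 4.013 ≈ 0.249190.
With c = 0 and rr = 0.1932, the ratio of excess reserves to deposits is 0.249190 − 0 − 0.1932 = 0.05599.

0.056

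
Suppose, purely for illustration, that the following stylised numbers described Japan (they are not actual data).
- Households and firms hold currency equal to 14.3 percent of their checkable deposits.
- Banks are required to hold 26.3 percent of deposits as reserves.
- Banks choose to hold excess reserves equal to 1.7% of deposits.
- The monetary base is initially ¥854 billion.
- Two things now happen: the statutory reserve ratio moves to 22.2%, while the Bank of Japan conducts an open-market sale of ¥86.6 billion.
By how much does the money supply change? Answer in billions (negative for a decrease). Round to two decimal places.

Before: m₁ = (1 + 0.143) / (0.263 + 0.017 + 0.143) ≈ 2.702128, MB₁ = 854, so M₁ = 2.702128 × 854 ≈ 2307.6173 billion.
After: m₂ = (1 + 0.143) / (0.222 + 0.017 + 0.143) ≈ 2.992147, MB₂ = 854 − 86.6 = 767.4, so M₂ = 2.992147 × 767.4 ≈ 2296.1736 billion.
ΔM = M₂ − M₁ = 2296.1736 − 2307.6173 = -11.4437 billion.

-11.44 billion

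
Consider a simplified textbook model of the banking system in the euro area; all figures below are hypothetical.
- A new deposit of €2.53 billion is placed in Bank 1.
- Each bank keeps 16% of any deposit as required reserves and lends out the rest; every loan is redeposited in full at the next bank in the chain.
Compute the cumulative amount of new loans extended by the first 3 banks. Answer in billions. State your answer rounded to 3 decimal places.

€5.410 billion

Bank i lends (1 − rr)^i of the original deposit: Bank 1 lends 2.53·0.8400 = 2.1252, Bank 2 lends 2.53·0.8400² ≈ 1.7852, and so on.
Summing a geometric series: total = 2.53·[0.8400·(1 − 0.8400^3) / (1 − 0.8400)] ≈ 5.4099 billion.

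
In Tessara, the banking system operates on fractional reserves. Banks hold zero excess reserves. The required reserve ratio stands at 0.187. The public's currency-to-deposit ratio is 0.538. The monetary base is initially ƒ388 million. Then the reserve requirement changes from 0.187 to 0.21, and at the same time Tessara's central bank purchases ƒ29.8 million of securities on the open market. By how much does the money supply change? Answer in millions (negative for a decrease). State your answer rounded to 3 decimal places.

Before: m₁ = (1 + 0.538) / (0.187 + 0.538) ≈ 2.1213793, MB₁ = 388, so M₁ = 2.1213793 × 388 ≈ 823.0952 million.
After: m₂ = (1 + 0.538) / (0.21 + 0.538) ≈ 2.0561497, MB₂ = 388 + 29.8 = 417.8, so M₂ = 2.0561497 × 417.8 ≈ 859.0593 million.
ΔM = M₂ − M₁ = 859.0593 − 823.0952 = 35.9641 million.

ƒ35.964 million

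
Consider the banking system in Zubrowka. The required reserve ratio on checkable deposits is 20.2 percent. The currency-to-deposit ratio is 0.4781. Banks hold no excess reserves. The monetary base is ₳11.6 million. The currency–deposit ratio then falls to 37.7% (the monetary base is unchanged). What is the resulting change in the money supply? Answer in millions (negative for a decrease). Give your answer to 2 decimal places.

₳2.38 million

Initially m₁ = (1 + 0.4781) / (0.202 + 0.4781) ≈ 2.17336, so M₁ = 2.17336 × 11.6 ≈ 25.211 million.
After the change m₂ = (1 + 0.377) / (0.202 + 0.377) ≈ 2.37824, so M₂ = 2.37824 × 11.6 ≈ 27.5876 million.
ΔM = M₂ − M₁ = 27.5876 − 25.211 = 2.3766 million.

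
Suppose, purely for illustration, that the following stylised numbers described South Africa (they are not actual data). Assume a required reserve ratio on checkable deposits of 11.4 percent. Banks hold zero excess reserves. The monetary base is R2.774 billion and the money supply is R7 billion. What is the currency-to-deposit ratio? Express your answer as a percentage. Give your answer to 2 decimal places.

46.76%

Using m = M/MB = 7/2.774 ≈ 2.523432. From m = (1 + c)/(c + rr + e), rearranging gives 1 + c = m·(c + rr + e), so c·(1 − m) = m·(rr + e) − 1.
Hence c = [m·(rr + e) − 1]/(1 − m) = [2.523432 × (0.114 + 0) − 1] / (1 − 2.523432) ≈ 0.467582.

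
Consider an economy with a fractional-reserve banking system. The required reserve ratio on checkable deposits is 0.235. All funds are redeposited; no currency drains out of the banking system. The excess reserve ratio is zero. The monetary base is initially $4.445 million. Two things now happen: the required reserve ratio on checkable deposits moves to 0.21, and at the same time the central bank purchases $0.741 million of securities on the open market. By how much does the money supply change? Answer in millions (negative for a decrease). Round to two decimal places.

Before: m₁ = 1 / (0.235) ≈ 4.2553, MB₁ = 4.445, so M₁ = 4.2553 × 4.445 ≈ 18.9148 million.
After: m₂ = 1 / (0.21) ≈ 4.7619, MB₂ = 4.445 + 0.741 = 5.186, so M₂ = 4.7619 × 5.186 ≈ 24.6952 million.
ΔM = M₂ − M₁ = 24.6952 − 18.9148 = 5.7804 million.

$5.78 million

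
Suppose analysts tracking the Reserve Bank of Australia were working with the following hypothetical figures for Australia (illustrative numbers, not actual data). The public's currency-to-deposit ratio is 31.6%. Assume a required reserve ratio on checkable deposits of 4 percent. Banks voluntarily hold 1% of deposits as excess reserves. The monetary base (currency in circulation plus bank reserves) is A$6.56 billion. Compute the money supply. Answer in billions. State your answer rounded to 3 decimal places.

The money multiplier is m = (1 + c) / (rr + e + c) = (1 + 0.316) / (0.04 + 0.01 + 0.316) ≈ 3.59563.
So M = m × MB = 3.59563 × 6.56 ≈ 23.5873 billion.

A$23.587 billion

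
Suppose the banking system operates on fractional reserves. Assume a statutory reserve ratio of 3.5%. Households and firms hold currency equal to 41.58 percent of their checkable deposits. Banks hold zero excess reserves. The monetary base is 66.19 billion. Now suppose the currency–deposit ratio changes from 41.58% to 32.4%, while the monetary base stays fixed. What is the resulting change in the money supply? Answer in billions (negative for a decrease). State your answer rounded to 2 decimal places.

36.23 billion

Initially m₁ = (1 + 0.4158) / (0.035 + 0.4158) ≈ 3.14064, so M₁ = 3.14064 × 66.19 ≈ 207.879 billion.
After the change m₂ = (1 + 0.324) / (0.035 + 0.324) ≈ 3.68802, so M₂ = 3.68802 × 66.19 ≈ 244.11 billion.
ΔM = M₂ − M₁ = 244.11 − 207.879 = 36.231 billion.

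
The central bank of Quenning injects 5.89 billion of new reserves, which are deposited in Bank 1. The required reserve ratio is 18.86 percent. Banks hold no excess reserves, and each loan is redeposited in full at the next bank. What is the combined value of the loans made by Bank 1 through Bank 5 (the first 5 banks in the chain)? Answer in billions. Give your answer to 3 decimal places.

16.428 billion

Bank i lends (1 − rr)^i of the original deposit: Bank 1 lends 5.89·0.8114 ≈ 4.7791, Bank 2 lends 5.89·0.8114² ≈ 3.8778, and so on.
Summing a geometric series: total = 5.89·[0.8114·(1 − 0.8114^5) / (1 − 0.8114)] ≈ 16.4279 billion.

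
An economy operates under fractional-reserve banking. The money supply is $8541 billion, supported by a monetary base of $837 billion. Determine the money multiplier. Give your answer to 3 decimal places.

The money multiplier is m = M / MB = 8541 / 837 ≈ 10.20430.

10.204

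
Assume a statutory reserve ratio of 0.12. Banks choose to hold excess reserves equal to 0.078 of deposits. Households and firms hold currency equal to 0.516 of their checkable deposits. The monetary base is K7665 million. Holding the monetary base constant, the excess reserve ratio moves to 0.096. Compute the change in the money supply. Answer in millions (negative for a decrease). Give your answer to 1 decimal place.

-400.2 million

Initially m₁ = (1 + 0.516) / (0.12 + 0.078 + 0.516) ≈ 2.123249, so M₁ = 2.123249 × 7665 ≈ 16274.7036 million.
After the change m₂ = (1 + 0.516) / (0.12 + 0.096 + 0.516) ≈ 2.071038, so M₂ = 2.071038 × 7665 ≈ 15874.5063 million.
ΔM = M₂ − M₁ = 15874.5063 − 16274.7036 = -400.1973 million.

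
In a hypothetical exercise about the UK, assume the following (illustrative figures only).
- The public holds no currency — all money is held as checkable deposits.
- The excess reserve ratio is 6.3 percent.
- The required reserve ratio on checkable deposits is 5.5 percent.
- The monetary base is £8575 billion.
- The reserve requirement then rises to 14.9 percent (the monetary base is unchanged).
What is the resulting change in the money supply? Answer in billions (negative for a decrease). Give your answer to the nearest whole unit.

-32221 billion

Initially m₁ = 1 / (0.055 + 0.063) ≈ 8.47458, so M₁ = 8.47458 × 8575 = 72669.5235 billion.
After the change m₂ = 1 / (0.149 + 0.063) ≈ 4.71698, so M₂ = 4.71698 × 8575 = 40448.1035 billion.
ΔM = M₂ − M₁ = 40448.1035 − 72669.5235 = -32221.42 billion.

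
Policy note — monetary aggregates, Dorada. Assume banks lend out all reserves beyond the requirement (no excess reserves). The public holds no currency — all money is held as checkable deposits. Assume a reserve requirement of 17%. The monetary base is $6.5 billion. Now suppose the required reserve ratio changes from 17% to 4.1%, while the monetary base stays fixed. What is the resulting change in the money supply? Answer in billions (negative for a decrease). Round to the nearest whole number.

$120 billion

Initially m₁ = 1 / (0.17) ≈ 5.8824, so M₁ = 5.8824 × 6.5 = 38.2356 billion.
After the change m₂ = 1 / (0.041) ≈ 24.3902, so M₂ = 24.3902 × 6.5 = 158.5363 billion.
ΔM = M₂ − M₁ = 158.5363 − 38.2356 = 120.3007 billion.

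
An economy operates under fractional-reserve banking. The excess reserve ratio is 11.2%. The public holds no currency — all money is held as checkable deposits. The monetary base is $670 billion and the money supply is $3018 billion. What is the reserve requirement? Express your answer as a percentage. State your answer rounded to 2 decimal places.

11.00%

Using m = M/MB = 3018/670 ≈ 4.504478. Since m = (1 + c)/(c + rr + e), the denominator satisfies c + rr + e = (1 + c)/m = (1 + 0) / 4.504478 ≈ 0.222001.
With c = 0 and e = 0.112, the reserve requirement is 0.222001 − 0 − 0.112 = 0.110001.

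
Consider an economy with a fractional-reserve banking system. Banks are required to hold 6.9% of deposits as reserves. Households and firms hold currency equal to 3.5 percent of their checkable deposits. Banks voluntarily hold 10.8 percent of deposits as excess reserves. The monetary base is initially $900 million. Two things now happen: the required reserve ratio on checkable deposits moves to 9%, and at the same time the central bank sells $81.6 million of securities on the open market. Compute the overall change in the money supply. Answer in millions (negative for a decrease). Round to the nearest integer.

Before: m₁ = (1 + 0.035) / (0.069 + 0.108 + 0.035) ≈ 4.8821, MB₁ = 900, so M₁ = 4.8821 × 900 = 4393.89 million.
After: m₂ = (1 + 0.035) / (0.09 + 0.108 + 0.035) ≈ 4.4421, MB₂ = 900 − 81.6 = 818.4, so M₂ = 4.4421 × 818.4 ≈ 3635.4146 million.
ΔM = M₂ − M₁ = 3635.4146 − 4393.89 = -758.4754 million.

-758 million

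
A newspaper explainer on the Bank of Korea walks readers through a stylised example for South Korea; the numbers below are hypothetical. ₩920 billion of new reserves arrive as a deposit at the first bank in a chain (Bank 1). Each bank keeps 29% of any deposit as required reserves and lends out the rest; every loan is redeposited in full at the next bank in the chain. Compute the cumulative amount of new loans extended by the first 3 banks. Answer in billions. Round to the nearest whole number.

Bank i lends (1 − rr)^i of the original deposit: Bank 1 lends 920·0.7100 = 653.2000, Bank 2 lends 920·0.7100² = 463.7720, and so on.
Summing a geometric series: total = 920·[0.7100·(1 − 0.7100^3) / (1 − 0.7100)] ≈ 1446.2501 billion.

₩1446 billion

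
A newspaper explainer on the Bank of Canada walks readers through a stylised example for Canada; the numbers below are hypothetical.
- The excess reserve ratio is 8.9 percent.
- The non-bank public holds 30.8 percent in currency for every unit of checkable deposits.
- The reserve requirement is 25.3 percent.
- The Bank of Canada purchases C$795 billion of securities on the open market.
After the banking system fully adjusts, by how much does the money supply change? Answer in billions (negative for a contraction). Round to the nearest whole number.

C$1600 billion

The money multiplier is m = (1 + c) / (rr + e + c) = (1 + 0.308) / (0.253 + 0.089 + 0.308) ≈ 2.0123.
The purchase adds 795 billion of base, so ΔM = m × ΔMB = 2.0123 × (+795) = 1599.7785 billion.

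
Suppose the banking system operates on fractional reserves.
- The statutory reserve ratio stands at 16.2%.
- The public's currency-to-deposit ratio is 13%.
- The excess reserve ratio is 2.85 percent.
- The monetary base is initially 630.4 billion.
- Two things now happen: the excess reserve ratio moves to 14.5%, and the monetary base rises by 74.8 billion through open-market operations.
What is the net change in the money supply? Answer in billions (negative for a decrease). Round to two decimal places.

Before: m₁ = (1 + 0.13) / (0.162 + 0.0285 + 0.13) ≈ 3.525741, MB₁ = 630.4, so M₁ = 3.525741 × 630.4 ≈ 2222.6271 billion.
After: m₂ = (1 + 0.13) / (0.162 + 0.145 + 0.13) ≈ 2.585812, MB₂ = 630.4 + 74.8 = 705.2, so M₂ = 2.585812 × 705.2 ≈ 1823.5146 billion.
ΔM = M₂ − M₁ = 1823.5146 − 2222.6271 = -399.1125 billion.

-399.11 billion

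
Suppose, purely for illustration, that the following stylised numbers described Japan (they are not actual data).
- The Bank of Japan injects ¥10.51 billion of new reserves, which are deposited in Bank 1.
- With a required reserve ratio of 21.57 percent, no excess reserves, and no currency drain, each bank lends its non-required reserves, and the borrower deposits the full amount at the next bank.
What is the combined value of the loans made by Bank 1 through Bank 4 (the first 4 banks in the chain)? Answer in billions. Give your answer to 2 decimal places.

¥23.76 billion

Bank i lends (1 − rr)^i of the original deposit: Bank 1 lends 10.51·0.7843 ≈ 8.2430, Bank 2 lends 10.51·0.7843² ≈ 6.4650, and so on.
Summing a geometric series: total = 10.51·[0.7843·(1 − 0.7843^4) / (1 − 0.7843)] ≈ 23.7552 billion.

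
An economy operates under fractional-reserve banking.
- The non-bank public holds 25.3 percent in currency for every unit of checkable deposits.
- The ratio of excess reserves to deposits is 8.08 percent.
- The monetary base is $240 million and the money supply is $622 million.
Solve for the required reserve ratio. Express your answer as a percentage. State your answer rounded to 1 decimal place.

Using m = M/MB = 622/240 ≈ 2.591667. Since m = (1 + c)/(c + rr + e), the denominator satisfies c + rr + e = (1 + c)/m = (1 + 0.253) / 2.591667 ≈ 0.483473.
With c = 0.253 and e = 0.0808, the required reserve ratio is 0.483473 − 0.253 − 0.0808 = 0.149673.

15.0%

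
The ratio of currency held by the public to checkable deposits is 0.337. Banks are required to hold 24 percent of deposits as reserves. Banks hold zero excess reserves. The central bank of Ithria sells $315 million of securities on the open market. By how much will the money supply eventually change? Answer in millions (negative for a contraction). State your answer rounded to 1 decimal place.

The money multiplier is m = (1 + c) / (rr + c) = (1 + 0.337) / (0.24 + 0.337) ≈ 2.31716.
The sale removes 315 million of base, so ΔM = m × ΔMB = 2.31716 × (−315) = -729.9054 million.

-729.9 million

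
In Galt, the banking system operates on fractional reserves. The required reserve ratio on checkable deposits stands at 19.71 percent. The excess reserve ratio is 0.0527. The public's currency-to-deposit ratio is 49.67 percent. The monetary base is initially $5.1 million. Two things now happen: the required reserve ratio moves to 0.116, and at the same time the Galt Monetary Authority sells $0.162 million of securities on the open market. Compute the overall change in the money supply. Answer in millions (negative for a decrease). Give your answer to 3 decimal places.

$0.882 million

Before: m₁ = (1 + 0.4967) / (0.1971 + 0.0527 + 0.4967) ≈ 2.00496, MB₁ = 5.1, so M₁ = 2.00496 × 5.1 ≈ 10.2253 million.
After: m₂ = (1 + 0.4967) / (0.116 + 0.0527 + 0.4967) ≈ 2.24932, MB₂ = 5.1 − 0.162 = 4.938, so M₂ = 2.24932 × 4.938 ≈ 11.1071 million.
ΔM = M₂ − M₁ = 11.1071 − 10.2253 = 0.8818 million.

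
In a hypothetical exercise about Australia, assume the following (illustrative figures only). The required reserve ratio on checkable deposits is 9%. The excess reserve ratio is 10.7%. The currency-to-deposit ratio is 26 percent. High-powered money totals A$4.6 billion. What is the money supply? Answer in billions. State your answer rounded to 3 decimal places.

A$12.683 billion

The money multiplier is m = (1 + c) / (rr + e + c) = (1 + 0.26) / (0.09 + 0.107 + 0.26) ≈ 2.75711.
So M = m × MB = 2.75711 × 4.6 ≈ 12.6827 billion.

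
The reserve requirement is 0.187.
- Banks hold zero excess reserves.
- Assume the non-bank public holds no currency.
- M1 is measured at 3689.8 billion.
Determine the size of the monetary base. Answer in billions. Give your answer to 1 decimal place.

690.0 billion

With no currency drain and no excess reserves, the money multiplier is m = 1/rr = 1/0.187 ≈ 5.347594.
The monetary base is MB = M / m = 3689.8 / 5.347594 ≈ 689.9925 billion.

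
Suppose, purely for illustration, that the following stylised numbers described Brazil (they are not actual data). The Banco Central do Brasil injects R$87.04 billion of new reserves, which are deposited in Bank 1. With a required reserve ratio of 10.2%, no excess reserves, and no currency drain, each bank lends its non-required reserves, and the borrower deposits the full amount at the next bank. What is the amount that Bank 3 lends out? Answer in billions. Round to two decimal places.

R$63.03 billion

Each bank lends a fraction (1 − rr) = 0.8980 of the deposit it receives, so Bank 3 receives 87.04·0.8980^2 and lends 87.04·0.8980^3 ≈ 63.0301 billion.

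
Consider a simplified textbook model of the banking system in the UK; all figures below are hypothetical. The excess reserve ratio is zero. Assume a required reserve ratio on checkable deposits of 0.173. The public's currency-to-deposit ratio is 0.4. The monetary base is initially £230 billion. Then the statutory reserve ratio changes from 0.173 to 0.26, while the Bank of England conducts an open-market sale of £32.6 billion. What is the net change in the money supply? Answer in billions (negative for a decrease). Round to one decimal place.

-143.2 billion

Before: m₁ = (1 + 0.4) / (0.173 + 0.4) ≈ 2.44328, MB₁ = 230, so M₁ = 2.44328 × 230 = 561.9544 billion.
After: m₂ = (1 + 0.4) / (0.26 + 0.4) ≈ 2.12121, MB₂ = 230 − 32.6 = 197.4, so M₂ = 2.12121 × 197.4 ≈ 418.7269 billion.
ΔM = M₂ − M₁ = 418.7269 − 561.9544 = -143.2275 billion.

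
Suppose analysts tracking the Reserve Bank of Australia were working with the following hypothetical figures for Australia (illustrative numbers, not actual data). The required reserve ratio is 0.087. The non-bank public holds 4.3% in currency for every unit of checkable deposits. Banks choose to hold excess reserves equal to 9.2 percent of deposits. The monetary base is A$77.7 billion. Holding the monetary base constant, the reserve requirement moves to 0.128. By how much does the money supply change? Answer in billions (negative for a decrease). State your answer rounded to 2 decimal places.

Initially m₁ = (1 + 0.043) / (0.087 + 0.092 + 0.043) ≈ 4.69820, so M₁ = 4.69820 × 77.7 ≈ 365.0501 billion.
After the change m₂ = (1 + 0.043) / (0.128 + 0.092 + 0.043) ≈ 3.96578, so M₂ = 3.96578 × 77.7 ≈ 308.1411 billion.
ΔM = M₂ − M₁ = 308.1411 − 365.0501 = -56.909 billion.

-56.91 billion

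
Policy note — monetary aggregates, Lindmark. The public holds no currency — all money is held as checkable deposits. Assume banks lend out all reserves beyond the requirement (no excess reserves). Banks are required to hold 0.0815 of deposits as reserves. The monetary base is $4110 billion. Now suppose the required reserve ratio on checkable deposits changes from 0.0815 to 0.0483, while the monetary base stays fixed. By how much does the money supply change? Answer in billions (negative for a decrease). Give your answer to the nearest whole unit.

Initially m₁ = 1 / (0.0815) ≈ 12.26994, so M₁ = 12.26994 × 4110 = 50429.4534 billion.
After the change m₂ = 1 / (0.0483) ≈ 20.70393, so M₂ = 20.70393 × 4110 = 85093.1523 billion.
ΔM = M₂ − M₁ = 85093.1523 − 50429.4534 = 34663.6989 billion.

$34664 billion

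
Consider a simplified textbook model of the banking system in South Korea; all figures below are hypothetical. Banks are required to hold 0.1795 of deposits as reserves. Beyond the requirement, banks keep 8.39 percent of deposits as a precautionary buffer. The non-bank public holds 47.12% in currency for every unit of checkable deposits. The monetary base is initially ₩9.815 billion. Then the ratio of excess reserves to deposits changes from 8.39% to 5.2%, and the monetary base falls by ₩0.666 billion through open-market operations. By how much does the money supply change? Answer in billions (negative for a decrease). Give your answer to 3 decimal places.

-0.502 billion

Before: m₁ = (1 + 0.4712) / (0.1795 + 0.0839 + 0.4712) ≈ 2.00272, MB₁ = 9.815, so M₁ = 2.00272 × 9.815 ≈ 19.6567 billion.
After: m₂ = (1 + 0.4712) / (0.1795 + 0.052 + 0.4712) ≈ 2.09364, MB₂ = 9.815 − 0.666 = 9.149, so M₂ = 2.09364 × 9.149 ≈ 19.1547 billion.
ΔM = M₂ − M₁ = 19.1547 − 19.6567 = -0.502 billion.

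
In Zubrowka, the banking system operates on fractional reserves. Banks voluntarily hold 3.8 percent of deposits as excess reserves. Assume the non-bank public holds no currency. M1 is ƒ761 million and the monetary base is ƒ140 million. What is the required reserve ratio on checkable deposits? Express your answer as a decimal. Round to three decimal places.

0.146

Using m = M/MB = 761/140 ≈ 5.435714. Since m = (1 + c)/(c + rr + e), the denominator satisfies c + rr + e = (1 + c)/m = (1 + 0) / 5.435714 ≈ 0.183968.
With c = 0 and e = 0.038, the required reserve ratio on checkable deposits is 0.183968 − 0 − 0.038 = 0.145968.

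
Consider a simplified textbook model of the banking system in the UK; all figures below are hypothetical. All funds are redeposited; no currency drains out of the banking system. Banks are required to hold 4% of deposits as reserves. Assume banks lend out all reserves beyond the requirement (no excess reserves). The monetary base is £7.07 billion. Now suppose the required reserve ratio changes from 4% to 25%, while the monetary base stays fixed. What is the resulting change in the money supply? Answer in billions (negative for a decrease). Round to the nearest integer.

-148 billion

Initially m₁ = 1 / (0.04) = 25, so M₁ = 25 × 7.07 = 176.75 billion.
After the change m₂ = 1 / (0.25) = 4, so M₂ = 4 × 7.07 = 28.28 billion.
ΔM = M₂ − M₁ = 28.28 − 176.75 = -148.47 billion.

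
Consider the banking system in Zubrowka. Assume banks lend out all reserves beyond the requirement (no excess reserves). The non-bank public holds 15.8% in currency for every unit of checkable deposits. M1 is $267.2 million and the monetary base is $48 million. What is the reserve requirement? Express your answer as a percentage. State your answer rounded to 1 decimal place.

Using m = M/MB = 267.2/48 ≈ 5.566667. Since m = (1 + c)/(c + rr + e), the denominator satisfies c + rr + e = (1 + c)/m = (1 + 0.158) / 5.566667 ≈ 0.208024.
With c = 0.158 and e = 0, the reserve requirement is 0.208024 − 0.158 − 0 = 0.050024.

5.0%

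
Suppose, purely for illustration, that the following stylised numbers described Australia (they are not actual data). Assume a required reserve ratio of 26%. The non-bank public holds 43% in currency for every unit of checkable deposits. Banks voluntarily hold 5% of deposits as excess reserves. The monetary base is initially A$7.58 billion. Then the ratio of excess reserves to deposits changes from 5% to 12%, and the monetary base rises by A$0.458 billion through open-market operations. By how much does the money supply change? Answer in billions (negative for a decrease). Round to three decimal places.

-0.457 billion

Before: m₁ = (1 + 0.43) / (0.26 + 0.05 + 0.43) ≈ 1.93243, MB₁ = 7.58, so M₁ = 1.93243 × 7.58 ≈ 14.6478 billion.
After: m₂ = (1 + 0.43) / (0.26 + 0.12 + 0.43) ≈ 1.76543, MB₂ = 7.58 + 0.458 = 8.038, so M₂ = 1.76543 × 8.038 ≈ 14.1905 billion.
ΔM = M₂ − M₁ = 14.1905 − 14.6478 = -0.4573 billion.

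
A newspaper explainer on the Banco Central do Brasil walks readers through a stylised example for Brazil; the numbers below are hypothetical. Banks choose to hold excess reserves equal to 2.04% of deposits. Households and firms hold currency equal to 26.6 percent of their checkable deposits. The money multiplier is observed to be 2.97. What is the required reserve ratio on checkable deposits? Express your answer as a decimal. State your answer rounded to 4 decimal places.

0.1399

Using m = 2.97. Since m = (1 + c)/(c + rr + e), the denominator satisfies c + rr + e = (1 + c)/m = (1 + 0.266) / 2.97 ≈ 0.426263.
With c = 0.266 and e = 0.0204, the required reserve ratio on checkable deposits is 0.426263 − 0.266 − 0.0204 = 0.139863.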